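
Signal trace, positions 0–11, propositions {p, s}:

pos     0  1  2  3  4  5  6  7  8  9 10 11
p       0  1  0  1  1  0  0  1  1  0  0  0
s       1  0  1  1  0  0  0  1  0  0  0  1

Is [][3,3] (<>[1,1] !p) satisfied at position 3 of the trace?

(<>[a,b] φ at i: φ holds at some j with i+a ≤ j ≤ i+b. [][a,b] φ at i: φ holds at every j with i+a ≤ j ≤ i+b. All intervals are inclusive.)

Check <>[1,1] !p at every j in [6,6]:
  j=6: fails (none in [7,7])
Fails at j=6 → formula fails.

False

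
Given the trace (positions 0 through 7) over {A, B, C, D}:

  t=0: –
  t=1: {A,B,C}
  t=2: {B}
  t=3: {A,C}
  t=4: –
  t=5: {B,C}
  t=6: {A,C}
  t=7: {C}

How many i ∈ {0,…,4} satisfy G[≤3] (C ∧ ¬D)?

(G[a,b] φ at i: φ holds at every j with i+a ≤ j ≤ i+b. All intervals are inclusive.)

Evaluate at each i in [0,4]:
  i=0: ✗ (fails at j=0)
  i=1: ✗ (fails at j=2)
  i=2: ✗ (fails at j=2)
  i=3: ✗ (fails at j=4)
  i=4: ✗ (fails at j=4)
Positions where it holds: {} → 0.

0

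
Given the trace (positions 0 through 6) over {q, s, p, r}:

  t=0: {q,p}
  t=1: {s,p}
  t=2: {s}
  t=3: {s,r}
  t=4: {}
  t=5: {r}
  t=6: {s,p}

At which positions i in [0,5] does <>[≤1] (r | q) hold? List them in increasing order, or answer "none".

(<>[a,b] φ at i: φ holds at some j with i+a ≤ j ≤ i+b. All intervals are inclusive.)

0, 2, 3, 4, 5

Evaluate at each i in [0,5]:
  i=0: ✓ (witness j=0)
  i=1: ✗ (none in [1,2])
  i=2: ✓ (witness j=3)
  i=3: ✓ (witness j=3)
  i=4: ✓ (witness j=5)
  i=5: ✓ (witness j=5)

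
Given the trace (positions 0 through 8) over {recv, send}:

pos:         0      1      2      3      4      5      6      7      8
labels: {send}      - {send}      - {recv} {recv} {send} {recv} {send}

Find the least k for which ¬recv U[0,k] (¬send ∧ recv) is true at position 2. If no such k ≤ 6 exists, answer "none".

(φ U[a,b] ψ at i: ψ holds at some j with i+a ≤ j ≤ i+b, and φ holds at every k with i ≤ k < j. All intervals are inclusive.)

Need earliest j ≥ 2 with (¬send ∧ recv), and ¬recv at every k in [2,j-1].
  j=2: rhs fails.
  j=3: rhs fails.
  j=4: rhs holds; lhs holds on [2,3]. k = 2.

2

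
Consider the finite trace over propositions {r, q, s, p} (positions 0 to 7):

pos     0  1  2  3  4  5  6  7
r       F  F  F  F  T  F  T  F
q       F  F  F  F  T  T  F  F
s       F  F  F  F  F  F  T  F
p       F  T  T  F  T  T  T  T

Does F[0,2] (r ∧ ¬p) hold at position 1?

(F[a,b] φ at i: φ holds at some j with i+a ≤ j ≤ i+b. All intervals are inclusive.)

Check (r ∧ ¬p) at each j in [1,3]:
  j=1: false
  j=2: false
  j=3: false
No position in the window satisfies it → formula fails.

False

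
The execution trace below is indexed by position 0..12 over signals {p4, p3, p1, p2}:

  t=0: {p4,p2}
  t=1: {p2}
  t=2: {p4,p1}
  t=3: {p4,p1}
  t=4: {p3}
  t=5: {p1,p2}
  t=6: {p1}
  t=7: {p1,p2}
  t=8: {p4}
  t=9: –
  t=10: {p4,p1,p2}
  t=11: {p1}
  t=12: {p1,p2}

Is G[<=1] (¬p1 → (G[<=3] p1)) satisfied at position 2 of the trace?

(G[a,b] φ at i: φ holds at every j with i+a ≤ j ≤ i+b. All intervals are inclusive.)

Check (¬p1 → (G[<=3] p1)) at every j in [2,3]:
  j=2: antecedent false → ✓
  j=3: antecedent false → ✓
All positions satisfy it → formula holds.

True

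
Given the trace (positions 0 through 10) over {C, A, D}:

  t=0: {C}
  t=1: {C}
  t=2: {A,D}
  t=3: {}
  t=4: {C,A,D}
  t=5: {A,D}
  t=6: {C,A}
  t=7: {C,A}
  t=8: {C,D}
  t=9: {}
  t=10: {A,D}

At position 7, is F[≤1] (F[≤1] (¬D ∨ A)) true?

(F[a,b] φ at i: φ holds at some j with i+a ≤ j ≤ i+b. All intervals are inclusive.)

Check F[≤1] (¬D ∨ A) at each j in [7,8]:
  j=7: holds (witness at 7)
  j=8: holds (witness at 9)
Found at j=7 → formula holds.

Holds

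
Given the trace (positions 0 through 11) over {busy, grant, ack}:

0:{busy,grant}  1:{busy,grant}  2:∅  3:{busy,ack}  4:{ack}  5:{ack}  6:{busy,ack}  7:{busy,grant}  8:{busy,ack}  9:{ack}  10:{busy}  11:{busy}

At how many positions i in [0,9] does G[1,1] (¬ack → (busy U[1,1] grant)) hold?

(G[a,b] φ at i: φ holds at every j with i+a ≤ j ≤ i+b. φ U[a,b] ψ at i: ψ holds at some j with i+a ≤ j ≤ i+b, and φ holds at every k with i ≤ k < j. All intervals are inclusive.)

Evaluate at each i in [0,9]:
  i=0: ✗ (fails at j=1)
  i=1: ✗ (fails at j=2)
  i=2: ✓ (all of [3,3])
  i=3: ✓ (all of [4,4])
  i=4: ✓ (all of [5,5])
  i=5: ✓ (all of [6,6])
  i=6: ✗ (fails at j=7)
  i=7: ✓ (all of [8,8])
  i=8: ✓ (all of [9,9])
  i=9: ✗ (fails at j=10)
Positions where it holds: {2, 3, 4, 5, 7, 8} → 6.

6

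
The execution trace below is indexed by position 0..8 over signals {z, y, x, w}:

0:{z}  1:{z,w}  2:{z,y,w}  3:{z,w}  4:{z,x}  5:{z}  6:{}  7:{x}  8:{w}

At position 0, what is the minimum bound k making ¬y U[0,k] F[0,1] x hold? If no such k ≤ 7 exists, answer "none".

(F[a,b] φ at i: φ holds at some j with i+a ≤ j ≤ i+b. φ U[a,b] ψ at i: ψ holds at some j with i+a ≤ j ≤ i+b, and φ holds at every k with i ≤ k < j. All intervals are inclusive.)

none

Need earliest j ≥ 0 with F[0,1] x, and ¬y at every k in [0,j-1].
  j=0: rhs fails.
  j=1: rhs fails.
  j=2: rhs fails.
  j=3: rhs holds but lhs fails at k=2.
  j=4: rhs holds but lhs fails at k=2.
  j=5: rhs fails.
  j=6: rhs holds but lhs fails at k=2.
  j=7: rhs holds but lhs fails at k=2.
No witness within the range → none.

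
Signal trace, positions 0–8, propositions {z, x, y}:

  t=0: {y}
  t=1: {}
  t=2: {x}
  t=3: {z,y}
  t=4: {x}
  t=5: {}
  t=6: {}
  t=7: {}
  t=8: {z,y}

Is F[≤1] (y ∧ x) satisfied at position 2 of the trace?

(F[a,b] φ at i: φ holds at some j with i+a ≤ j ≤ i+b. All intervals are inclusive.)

False

Check (y ∧ x) at each j in [2,3]:
  j=2: false
  j=3: false
No position in the window satisfies it → formula fails.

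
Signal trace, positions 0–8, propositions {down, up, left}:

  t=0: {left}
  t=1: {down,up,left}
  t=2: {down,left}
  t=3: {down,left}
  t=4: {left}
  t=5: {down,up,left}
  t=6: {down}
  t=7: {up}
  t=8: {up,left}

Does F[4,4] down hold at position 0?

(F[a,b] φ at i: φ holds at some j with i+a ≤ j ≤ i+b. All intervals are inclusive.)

Check down at each j in [4,4]:
  j=4: false
No position in the window satisfies it → formula fails.

False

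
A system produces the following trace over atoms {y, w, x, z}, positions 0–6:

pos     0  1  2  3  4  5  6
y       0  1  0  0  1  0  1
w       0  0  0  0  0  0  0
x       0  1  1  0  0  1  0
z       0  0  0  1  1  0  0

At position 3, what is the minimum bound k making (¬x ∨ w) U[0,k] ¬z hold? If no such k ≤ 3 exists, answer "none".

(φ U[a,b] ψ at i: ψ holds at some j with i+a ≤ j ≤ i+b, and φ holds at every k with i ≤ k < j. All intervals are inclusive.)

Need earliest j ≥ 3 with ¬z, and (¬x ∨ w) at every k in [3,j-1].
  j=3: rhs fails.
  j=4: rhs fails.
  j=5: rhs holds; lhs holds on [3,4]. k = 2.

2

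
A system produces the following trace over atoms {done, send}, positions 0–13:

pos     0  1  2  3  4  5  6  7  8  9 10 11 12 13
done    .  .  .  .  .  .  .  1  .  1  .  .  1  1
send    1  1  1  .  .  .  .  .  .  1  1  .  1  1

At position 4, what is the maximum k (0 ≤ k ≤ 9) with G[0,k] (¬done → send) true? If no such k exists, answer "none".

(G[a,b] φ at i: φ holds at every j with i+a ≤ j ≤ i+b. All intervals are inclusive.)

none

(¬done → send) must hold from j=4 onward; find where it first fails.
  j=4: fails → no k works.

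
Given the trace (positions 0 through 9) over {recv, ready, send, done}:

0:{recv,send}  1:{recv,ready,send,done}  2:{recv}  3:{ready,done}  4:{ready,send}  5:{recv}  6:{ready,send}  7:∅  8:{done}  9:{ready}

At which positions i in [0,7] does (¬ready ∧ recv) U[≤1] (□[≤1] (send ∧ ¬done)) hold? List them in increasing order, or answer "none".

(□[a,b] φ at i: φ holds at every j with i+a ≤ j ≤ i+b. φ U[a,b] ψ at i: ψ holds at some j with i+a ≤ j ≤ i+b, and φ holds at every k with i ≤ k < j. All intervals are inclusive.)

Evaluate at each i in [0,7]:
  i=0: ✗ (no rhs in [0,1])
  i=1: ✗ (no rhs in [1,2])
  i=2: ✗ (no rhs in [2,3])
  i=3: ✗ (no rhs in [3,4])
  i=4: ✗ (no rhs in [4,5])
  i=5: ✗ (no rhs in [5,6])
  i=6: ✗ (no rhs in [6,7])
  i=7: ✗ (no rhs in [7,8])

none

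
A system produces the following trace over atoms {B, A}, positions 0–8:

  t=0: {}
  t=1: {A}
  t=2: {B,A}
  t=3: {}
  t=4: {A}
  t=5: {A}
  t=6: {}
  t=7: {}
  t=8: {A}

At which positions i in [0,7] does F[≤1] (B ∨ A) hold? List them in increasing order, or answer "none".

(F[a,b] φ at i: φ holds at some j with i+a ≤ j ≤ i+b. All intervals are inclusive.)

Evaluate at each i in [0,7]:
  i=0: ✓ (witness j=1)
  i=1: ✓ (witness j=1)
  i=2: ✓ (witness j=2)
  i=3: ✓ (witness j=4)
  i=4: ✓ (witness j=4)
  i=5: ✓ (witness j=5)
  i=6: ✗ (none in [6,7])
  i=7: ✓ (witness j=8)

0, 1, 2, 3, 4, 5, 7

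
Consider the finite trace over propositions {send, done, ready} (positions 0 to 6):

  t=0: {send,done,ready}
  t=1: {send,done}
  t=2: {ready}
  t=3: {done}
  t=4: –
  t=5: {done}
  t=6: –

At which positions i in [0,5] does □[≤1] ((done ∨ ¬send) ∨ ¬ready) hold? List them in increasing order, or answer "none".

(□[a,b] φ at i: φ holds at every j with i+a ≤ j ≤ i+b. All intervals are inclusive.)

Evaluate at each i in [0,5]:
  i=0: ✓ (all of [0,1])
  i=1: ✓ (all of [1,2])
  i=2: ✓ (all of [2,3])
  i=3: ✓ (all of [3,4])
  i=4: ✓ (all of [4,5])
  i=5: ✓ (all of [5,6])

0, 1, 2, 3, 4, 5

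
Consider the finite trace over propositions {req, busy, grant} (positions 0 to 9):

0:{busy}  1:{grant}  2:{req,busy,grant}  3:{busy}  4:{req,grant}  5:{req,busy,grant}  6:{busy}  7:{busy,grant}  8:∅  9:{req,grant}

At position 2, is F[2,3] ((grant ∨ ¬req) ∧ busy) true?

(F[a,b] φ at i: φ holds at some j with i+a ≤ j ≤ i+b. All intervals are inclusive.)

True

Check ((grant ∨ ¬req) ∧ busy) at each j in [4,5]:
  j=4: false
  j=5: true
Found at j=5 → formula holds.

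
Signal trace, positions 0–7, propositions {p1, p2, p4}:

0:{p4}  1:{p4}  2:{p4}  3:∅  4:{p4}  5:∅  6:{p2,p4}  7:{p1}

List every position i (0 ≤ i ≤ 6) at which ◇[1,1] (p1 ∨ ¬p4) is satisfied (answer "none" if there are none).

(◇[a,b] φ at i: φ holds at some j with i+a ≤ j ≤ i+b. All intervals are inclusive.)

Evaluate at each i in [0,6]:
  i=0: ✗ (none in [1,1])
  i=1: ✗ (none in [2,2])
  i=2: ✓ (witness j=3)
  i=3: ✗ (none in [4,4])
  i=4: ✓ (witness j=5)
  i=5: ✗ (none in [6,6])
  i=6: ✓ (witness j=7)

2, 4, 6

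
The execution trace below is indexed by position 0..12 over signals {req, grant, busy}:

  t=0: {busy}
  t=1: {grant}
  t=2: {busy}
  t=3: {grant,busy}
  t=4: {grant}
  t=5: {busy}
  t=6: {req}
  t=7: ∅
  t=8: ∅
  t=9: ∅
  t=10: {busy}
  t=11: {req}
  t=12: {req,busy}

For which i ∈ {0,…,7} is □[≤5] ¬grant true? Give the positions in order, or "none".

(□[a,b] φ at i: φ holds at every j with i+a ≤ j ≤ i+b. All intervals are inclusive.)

5, 6, 7

Evaluate at each i in [0,7]:
  i=0: ✗ (fails at j=1)
  i=1: ✗ (fails at j=1)
  i=2: ✗ (fails at j=3)
  i=3: ✗ (fails at j=3)
  i=4: ✗ (fails at j=4)
  i=5: ✓ (all of [5,10])
  i=6: ✓ (all of [6,11])
  i=7: ✓ (all of [7,12])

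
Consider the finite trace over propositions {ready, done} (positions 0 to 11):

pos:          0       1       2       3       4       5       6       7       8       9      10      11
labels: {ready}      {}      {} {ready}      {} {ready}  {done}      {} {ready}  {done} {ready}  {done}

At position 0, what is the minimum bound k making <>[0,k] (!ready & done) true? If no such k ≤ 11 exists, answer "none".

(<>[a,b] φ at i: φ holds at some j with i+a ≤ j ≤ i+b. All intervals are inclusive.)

6

Scan j = 0,1,… for (!ready & done):
  j=0: fails
  j=1: fails
  j=2: fails
  j=3: fails
  j=4: fails
  j=5: fails
  j=6: holds
First hit at j=6, so smallest k = 6-0 = 6.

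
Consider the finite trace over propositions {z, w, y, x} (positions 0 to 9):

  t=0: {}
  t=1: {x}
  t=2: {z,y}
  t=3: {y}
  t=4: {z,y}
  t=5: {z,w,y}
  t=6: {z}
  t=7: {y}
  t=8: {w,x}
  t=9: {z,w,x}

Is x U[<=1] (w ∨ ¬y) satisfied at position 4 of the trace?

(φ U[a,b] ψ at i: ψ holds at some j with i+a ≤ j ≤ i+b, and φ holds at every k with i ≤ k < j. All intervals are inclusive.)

Does not hold

Need some j in [4,5] with (w ∨ ¬y), and x at every k in [4,j-1].
  j=4: (w ∨ ¬y) false.
  j=5: (w ∨ ¬y) holds, but x fails at k=4 → not this j.
No j in the window works → until fails.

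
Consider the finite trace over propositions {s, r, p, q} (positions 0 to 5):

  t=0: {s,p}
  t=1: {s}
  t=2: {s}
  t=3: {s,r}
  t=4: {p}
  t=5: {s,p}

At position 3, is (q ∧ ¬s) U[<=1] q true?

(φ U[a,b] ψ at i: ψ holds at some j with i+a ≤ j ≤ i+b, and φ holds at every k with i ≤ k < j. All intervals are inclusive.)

False

Need some j in [3,4] with q, and (q ∧ ¬s) at every k in [3,j-1].
  j=3: q false.
  j=4: q false.
No j in the window works → until fails.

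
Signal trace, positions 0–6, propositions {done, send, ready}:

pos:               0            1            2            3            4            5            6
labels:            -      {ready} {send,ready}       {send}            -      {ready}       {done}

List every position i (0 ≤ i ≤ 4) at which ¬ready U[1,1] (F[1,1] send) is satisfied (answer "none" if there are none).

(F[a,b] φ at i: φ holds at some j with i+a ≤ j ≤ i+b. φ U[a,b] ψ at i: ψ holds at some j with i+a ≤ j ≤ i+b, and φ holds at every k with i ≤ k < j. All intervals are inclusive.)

0

Evaluate at each i in [0,4]:
  i=0: ✓ (rhs at j=1; lhs holds on [0,0])
  i=1: ✗ (lhs fails at k=1 before rhs at j=2)
  i=2: ✗ (no rhs in [3,3])
  i=3: ✗ (no rhs in [4,4])
  i=4: ✗ (no rhs in [5,5])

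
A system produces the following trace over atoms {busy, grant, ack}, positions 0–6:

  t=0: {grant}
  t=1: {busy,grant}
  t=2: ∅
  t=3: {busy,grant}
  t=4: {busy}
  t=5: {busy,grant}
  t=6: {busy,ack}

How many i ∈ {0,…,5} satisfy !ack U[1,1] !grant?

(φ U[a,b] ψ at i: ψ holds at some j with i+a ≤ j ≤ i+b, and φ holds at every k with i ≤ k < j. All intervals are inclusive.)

Evaluate at each i in [0,5]:
  i=0: ✗ (no rhs in [1,1])
  i=1: ✓ (rhs at j=2; lhs holds on [1,1])
  i=2: ✗ (no rhs in [3,3])
  i=3: ✓ (rhs at j=4; lhs holds on [3,3])
  i=4: ✗ (no rhs in [5,5])
  i=5: ✓ (rhs at j=6; lhs holds on [5,5])
Positions where it holds: {1, 3, 5} → 3.

3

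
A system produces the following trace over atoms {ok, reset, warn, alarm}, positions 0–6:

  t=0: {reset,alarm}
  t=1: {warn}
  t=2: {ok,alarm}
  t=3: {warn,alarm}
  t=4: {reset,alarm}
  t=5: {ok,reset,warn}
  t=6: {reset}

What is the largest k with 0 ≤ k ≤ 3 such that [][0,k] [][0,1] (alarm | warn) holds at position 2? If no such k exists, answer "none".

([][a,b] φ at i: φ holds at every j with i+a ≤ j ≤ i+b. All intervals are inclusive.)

2

[][0,1] (alarm | warn) must hold from j=2 onward; find where it first fails.
  j=2: holds
  j=3: holds
  j=4: holds
  j=5: fails
Holds on [2,4], so largest k = 2.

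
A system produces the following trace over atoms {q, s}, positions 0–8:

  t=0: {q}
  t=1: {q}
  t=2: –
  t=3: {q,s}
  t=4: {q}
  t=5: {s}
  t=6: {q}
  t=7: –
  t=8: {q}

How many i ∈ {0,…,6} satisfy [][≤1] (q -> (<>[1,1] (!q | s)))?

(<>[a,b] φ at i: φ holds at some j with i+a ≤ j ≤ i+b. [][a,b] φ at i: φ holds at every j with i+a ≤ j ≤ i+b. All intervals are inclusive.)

4

Evaluate at each i in [0,6]:
  i=0: ✗ (fails at j=0)
  i=1: ✓ (all of [1,2])
  i=2: ✗ (fails at j=3)
  i=3: ✗ (fails at j=3)
  i=4: ✓ (all of [4,5])
  i=5: ✓ (all of [5,6])
  i=6: ✓ (all of [6,7])
Positions where it holds: {1, 4, 5, 6} → 4.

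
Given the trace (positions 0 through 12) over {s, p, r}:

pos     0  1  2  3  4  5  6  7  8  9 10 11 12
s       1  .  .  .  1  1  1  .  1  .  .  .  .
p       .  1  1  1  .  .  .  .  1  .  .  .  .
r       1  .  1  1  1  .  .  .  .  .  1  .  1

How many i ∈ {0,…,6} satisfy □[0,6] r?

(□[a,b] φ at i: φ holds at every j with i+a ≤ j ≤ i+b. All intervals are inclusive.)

0

Evaluate at each i in [0,6]:
  i=0: ✗ (fails at j=1)
  i=1: ✗ (fails at j=1)
  i=2: ✗ (fails at j=5)
  i=3: ✗ (fails at j=5)
  i=4: ✗ (fails at j=5)
  i=5: ✗ (fails at j=5)
  i=6: ✗ (fails at j=6)
Positions where it holds: {} → 0.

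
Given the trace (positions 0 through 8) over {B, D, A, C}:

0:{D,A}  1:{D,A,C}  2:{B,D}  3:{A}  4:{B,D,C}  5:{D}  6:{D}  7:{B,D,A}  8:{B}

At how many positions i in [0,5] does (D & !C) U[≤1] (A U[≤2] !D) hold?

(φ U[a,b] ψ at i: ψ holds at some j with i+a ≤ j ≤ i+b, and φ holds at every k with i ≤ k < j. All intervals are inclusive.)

2

Evaluate at each i in [0,5]:
  i=0: ✗ (no rhs in [0,1])
  i=1: ✗ (no rhs in [1,2])
  i=2: ✓ (rhs at j=3; lhs holds on [2,2])
  i=3: ✓ (rhs at j=3)
  i=4: ✗ (no rhs in [4,5])
  i=5: ✗ (no rhs in [5,6])
Positions where it holds: {2, 3} → 2.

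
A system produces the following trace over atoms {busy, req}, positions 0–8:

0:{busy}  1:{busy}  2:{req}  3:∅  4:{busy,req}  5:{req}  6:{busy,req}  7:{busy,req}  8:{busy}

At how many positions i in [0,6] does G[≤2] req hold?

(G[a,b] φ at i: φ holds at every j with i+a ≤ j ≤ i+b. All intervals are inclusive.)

2

Evaluate at each i in [0,6]:
  i=0: ✗ (fails at j=0)
  i=1: ✗ (fails at j=1)
  i=2: ✗ (fails at j=3)
  i=3: ✗ (fails at j=3)
  i=4: ✓ (all of [4,6])
  i=5: ✓ (all of [5,7])
  i=6: ✗ (fails at j=8)
Positions where it holds: {4, 5} → 2.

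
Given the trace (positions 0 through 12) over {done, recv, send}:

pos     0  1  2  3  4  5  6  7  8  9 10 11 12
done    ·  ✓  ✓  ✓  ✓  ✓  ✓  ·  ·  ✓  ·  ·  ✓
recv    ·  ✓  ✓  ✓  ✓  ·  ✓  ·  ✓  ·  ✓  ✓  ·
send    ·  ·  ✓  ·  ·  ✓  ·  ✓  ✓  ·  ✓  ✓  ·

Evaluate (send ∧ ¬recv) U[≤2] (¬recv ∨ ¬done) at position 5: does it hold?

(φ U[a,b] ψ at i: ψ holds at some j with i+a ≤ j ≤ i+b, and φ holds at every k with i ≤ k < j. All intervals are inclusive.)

Need some j in [5,7] with (¬recv ∨ ¬done), and (send ∧ ¬recv) at every k in [5,j-1].
  j=5: (¬recv ∨ ¬done) holds; no prefix to check → satisfied.

True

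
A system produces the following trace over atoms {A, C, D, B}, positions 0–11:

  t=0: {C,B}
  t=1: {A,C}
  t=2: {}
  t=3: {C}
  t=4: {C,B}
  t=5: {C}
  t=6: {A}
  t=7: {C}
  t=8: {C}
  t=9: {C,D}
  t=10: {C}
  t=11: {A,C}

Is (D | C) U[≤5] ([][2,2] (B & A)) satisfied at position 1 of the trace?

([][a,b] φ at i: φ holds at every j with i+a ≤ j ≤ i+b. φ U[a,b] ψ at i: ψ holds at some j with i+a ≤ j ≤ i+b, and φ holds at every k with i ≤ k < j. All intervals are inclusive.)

Need some j in [1,6] with [][2,2] (B & A), and (D | C) at every k in [1,j-1].
  j=1: [][2,2] (B & A) — fails at 3.
  j=2: [][2,2] (B & A) — fails at 4.
  j=3: [][2,2] (B & A) — fails at 5.
  j=4: [][2,2] (B & A) — fails at 6.
  j=5: [][2,2] (B & A) — fails at 7.
  j=6: [][2,2] (B & A) — fails at 8.
No j in the window works → until fails.

Does not hold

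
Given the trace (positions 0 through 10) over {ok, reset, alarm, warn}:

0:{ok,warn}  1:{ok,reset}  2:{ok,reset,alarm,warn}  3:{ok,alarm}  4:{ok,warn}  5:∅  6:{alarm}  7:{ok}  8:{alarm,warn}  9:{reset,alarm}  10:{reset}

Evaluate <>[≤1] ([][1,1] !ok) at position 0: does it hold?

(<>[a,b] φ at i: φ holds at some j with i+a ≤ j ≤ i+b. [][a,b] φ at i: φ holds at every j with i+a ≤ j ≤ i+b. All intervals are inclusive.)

No

Check [][1,1] !ok at each j in [0,1]:
  j=0: fails at 1
  j=1: fails at 2
No position in the window satisfies it → formula fails.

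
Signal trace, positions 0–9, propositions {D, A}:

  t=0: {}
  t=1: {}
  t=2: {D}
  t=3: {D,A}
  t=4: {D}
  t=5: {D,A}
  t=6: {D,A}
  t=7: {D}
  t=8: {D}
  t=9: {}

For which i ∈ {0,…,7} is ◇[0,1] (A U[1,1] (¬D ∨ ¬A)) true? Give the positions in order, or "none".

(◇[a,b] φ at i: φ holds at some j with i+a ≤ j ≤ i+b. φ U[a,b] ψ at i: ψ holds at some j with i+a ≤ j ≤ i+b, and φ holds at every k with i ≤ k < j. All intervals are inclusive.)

2, 3, 5, 6

Evaluate at each i in [0,7]:
  i=0: ✗ (none in [0,1])
  i=1: ✗ (none in [1,2])
  i=2: ✓ (witness j=3)
  i=3: ✓ (witness j=3)
  i=4: ✗ (none in [4,5])
  i=5: ✓ (witness j=6)
  i=6: ✓ (witness j=6)
  i=7: ✗ (none in [7,8])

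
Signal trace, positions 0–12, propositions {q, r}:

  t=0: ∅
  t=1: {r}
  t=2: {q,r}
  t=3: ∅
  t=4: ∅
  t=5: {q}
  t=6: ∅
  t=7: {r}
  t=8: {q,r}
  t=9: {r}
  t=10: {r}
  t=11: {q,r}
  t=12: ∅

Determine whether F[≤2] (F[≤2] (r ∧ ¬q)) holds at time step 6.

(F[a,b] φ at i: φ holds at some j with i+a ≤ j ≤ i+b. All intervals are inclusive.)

True

Check F[≤2] (r ∧ ¬q) at each j in [6,8]:
  j=6: holds (witness at 7)
  j=7: holds (witness at 7)
  j=8: holds (witness at 9)
Found at j=6 → formula holds.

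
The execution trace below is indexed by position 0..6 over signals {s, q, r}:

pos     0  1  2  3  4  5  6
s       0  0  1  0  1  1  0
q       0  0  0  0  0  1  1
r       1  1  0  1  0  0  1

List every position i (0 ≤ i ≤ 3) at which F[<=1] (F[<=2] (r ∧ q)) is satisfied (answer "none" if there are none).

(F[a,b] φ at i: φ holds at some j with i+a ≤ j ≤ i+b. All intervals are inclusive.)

3

Evaluate at each i in [0,3]:
  i=0: ✗ (none in [0,1])
  i=1: ✗ (none in [1,2])
  i=2: ✗ (none in [2,3])
  i=3: ✓ (witness j=4)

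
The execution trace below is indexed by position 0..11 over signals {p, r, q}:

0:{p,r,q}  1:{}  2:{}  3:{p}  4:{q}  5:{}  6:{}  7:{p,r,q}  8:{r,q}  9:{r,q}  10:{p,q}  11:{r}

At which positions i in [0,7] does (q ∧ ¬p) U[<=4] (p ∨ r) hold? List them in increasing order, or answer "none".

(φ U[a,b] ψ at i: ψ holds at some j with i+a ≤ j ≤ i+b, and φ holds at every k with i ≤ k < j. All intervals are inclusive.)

Evaluate at each i in [0,7]:
  i=0: ✓ (rhs at j=0)
  i=1: ✗ (lhs fails at k=1 before rhs at j=3)
  i=2: ✗ (lhs fails at k=2 before rhs at j=3)
  i=3: ✓ (rhs at j=3)
  i=4: ✗ (lhs fails at k=5 before rhs at j=7)
  i=5: ✗ (lhs fails at k=5 before rhs at j=7)
  i=6: ✗ (lhs fails at k=6 before rhs at j=7)
  i=7: ✓ (rhs at j=7)

0, 3, 7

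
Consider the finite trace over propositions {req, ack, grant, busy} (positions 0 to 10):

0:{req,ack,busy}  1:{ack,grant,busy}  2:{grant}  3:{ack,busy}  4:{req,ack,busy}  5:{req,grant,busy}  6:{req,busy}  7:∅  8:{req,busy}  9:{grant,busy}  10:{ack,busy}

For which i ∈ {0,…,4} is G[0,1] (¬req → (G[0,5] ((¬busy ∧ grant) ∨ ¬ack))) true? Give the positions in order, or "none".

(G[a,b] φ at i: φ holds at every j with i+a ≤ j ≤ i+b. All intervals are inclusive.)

Evaluate at each i in [0,4]:
  i=0: ✗ (fails at j=1)
  i=1: ✗ (fails at j=1)
  i=2: ✗ (fails at j=2)
  i=3: ✗ (fails at j=3)
  i=4: ✓ (all of [4,5])

4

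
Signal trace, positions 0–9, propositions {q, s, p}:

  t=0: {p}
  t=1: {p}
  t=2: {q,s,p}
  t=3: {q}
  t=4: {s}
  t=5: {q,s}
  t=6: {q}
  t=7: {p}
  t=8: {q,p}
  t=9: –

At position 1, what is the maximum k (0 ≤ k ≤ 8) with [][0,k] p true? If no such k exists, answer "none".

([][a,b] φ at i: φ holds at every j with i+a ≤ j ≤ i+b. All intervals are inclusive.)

1

p must hold from j=1 onward; find where it first fails.
  j=1: holds
  j=2: holds
  j=3: fails
Holds on [1,2], so largest k = 1.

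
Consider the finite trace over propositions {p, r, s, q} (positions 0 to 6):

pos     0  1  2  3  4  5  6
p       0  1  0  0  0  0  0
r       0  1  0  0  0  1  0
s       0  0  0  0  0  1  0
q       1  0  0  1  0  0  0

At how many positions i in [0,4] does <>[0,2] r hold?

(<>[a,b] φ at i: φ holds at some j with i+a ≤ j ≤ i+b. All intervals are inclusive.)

4

Evaluate at each i in [0,4]:
  i=0: ✓ (witness j=1)
  i=1: ✓ (witness j=1)
  i=2: ✗ (none in [2,4])
  i=3: ✓ (witness j=5)
  i=4: ✓ (witness j=5)
Positions where it holds: {0, 1, 3, 4} → 4.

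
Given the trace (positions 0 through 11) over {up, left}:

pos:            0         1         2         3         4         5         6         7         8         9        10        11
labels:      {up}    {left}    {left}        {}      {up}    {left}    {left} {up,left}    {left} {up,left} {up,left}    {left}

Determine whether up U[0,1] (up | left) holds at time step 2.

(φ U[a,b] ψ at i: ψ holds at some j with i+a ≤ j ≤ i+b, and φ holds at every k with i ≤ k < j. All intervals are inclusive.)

Holds

Need some j in [2,3] with (up | left), and up at every k in [2,j-1].
  j=2: (up | left) holds; no prefix to check → satisfied.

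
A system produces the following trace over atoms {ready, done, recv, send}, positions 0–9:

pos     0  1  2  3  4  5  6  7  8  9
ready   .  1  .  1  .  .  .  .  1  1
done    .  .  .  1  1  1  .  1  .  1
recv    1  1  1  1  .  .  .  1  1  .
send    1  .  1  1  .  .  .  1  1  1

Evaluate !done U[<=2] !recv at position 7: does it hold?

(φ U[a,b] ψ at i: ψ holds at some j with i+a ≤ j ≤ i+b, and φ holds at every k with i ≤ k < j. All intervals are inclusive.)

No

Need some j in [7,9] with !recv, and !done at every k in [7,j-1].
  j=7: !recv false.
  j=8: !recv false.
  j=9: !recv holds, but !done fails at k=7 → not this j.
No j in the window works → until fails.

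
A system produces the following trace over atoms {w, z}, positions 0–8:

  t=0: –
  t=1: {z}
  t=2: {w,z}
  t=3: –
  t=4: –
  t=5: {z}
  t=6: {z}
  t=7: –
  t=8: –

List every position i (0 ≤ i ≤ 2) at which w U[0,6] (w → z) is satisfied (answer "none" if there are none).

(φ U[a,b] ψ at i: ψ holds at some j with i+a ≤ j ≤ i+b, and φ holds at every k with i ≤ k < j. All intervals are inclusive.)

Evaluate at each i in [0,2]:
  i=0: ✓ (rhs at j=0)
  i=1: ✓ (rhs at j=1)
  i=2: ✓ (rhs at j=2)

0, 1, 2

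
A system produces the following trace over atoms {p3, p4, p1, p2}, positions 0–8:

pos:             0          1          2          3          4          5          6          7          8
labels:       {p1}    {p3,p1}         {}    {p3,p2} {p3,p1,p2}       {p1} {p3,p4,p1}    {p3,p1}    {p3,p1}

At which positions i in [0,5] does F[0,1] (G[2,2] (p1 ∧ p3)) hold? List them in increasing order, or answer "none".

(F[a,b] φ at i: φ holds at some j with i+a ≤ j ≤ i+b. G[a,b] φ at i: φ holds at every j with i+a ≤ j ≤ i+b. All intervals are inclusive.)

1, 2, 3, 4, 5

Evaluate at each i in [0,5]:
  i=0: ✗ (none in [0,1])
  i=1: ✓ (witness j=2)
  i=2: ✓ (witness j=2)
  i=3: ✓ (witness j=4)
  i=4: ✓ (witness j=4)
  i=5: ✓ (witness j=5)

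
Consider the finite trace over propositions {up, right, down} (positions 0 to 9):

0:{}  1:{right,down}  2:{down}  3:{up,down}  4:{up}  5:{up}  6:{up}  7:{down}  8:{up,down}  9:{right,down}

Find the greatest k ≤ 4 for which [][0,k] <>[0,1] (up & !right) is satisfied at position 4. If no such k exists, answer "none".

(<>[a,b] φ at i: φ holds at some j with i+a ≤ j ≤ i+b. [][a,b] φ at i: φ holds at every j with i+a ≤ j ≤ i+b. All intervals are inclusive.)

<>[0,1] (up & !right) must hold from j=4 onward; find where it first fails.
  j=4: holds
  j=5: holds
  j=6: holds
  j=7: holds
  j=8: holds
Holds through j=8; largest k = 4.

4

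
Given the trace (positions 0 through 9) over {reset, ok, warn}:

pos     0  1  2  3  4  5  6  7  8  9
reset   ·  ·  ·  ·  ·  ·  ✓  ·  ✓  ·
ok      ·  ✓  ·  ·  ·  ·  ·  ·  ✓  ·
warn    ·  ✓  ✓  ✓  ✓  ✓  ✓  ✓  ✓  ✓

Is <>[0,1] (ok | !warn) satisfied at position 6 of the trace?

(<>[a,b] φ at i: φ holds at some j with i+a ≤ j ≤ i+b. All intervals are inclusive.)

No

Check (ok | !warn) at each j in [6,7]:
  j=6: false
  j=7: false
No position in the window satisfies it → formula fails.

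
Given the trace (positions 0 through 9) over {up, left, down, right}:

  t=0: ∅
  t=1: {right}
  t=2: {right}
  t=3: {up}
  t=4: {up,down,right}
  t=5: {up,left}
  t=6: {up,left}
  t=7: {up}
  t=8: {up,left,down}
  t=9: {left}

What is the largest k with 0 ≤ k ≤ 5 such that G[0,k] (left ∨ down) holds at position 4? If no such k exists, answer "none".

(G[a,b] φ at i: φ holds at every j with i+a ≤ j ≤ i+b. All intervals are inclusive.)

2

(left ∨ down) must hold from j=4 onward; find where it first fails.
  j=4: holds
  j=5: holds
  j=6: holds
  j=7: fails
Holds on [4,6], so largest k = 2.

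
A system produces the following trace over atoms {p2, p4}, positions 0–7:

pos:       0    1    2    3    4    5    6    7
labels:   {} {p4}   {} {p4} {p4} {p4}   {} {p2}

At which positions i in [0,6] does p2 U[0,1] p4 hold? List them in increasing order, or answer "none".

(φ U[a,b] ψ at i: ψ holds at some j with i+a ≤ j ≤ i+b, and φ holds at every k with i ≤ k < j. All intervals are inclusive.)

Evaluate at each i in [0,6]:
  i=0: ✗ (lhs fails at k=0 before rhs at j=1)
  i=1: ✓ (rhs at j=1)
  i=2: ✗ (lhs fails at k=2 before rhs at j=3)
  i=3: ✓ (rhs at j=3)
  i=4: ✓ (rhs at j=4)
  i=5: ✓ (rhs at j=5)
  i=6: ✗ (no rhs in [6,7])

1, 3, 4, 5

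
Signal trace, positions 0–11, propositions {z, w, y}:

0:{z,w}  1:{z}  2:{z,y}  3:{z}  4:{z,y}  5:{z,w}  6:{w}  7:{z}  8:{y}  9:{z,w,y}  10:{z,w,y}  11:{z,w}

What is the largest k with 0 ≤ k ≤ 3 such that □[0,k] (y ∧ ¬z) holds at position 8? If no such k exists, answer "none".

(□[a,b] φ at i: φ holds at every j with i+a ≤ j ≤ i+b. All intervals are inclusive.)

(y ∧ ¬z) must hold from j=8 onward; find where it first fails.
  j=8: holds
  j=9: fails
Holds on [8,8], so largest k = 0.

0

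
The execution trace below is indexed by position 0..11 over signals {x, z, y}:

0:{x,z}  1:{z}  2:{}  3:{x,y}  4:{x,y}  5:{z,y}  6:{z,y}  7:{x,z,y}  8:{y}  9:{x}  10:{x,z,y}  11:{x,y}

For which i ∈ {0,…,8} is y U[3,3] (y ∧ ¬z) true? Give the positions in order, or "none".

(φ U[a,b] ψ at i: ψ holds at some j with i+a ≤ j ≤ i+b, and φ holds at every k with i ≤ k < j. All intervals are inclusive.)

5

Evaluate at each i in [0,8]:
  i=0: ✗ (lhs fails at k=0 before rhs at j=3)
  i=1: ✗ (lhs fails at k=1 before rhs at j=4)
  i=2: ✗ (no rhs in [5,5])
  i=3: ✗ (no rhs in [6,6])
  i=4: ✗ (no rhs in [7,7])
  i=5: ✓ (rhs at j=8; lhs holds on [5,7])
  i=6: ✗ (no rhs in [9,9])
  i=7: ✗ (no rhs in [10,10])
  i=8: ✗ (lhs fails at k=9 before rhs at j=11)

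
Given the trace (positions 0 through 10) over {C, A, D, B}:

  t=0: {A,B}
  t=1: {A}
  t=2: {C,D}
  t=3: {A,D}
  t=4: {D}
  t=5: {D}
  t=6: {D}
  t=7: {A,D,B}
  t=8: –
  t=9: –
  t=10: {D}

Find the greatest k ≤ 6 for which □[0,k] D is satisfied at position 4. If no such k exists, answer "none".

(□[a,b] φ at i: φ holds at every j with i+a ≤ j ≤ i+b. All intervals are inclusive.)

D must hold from j=4 onward; find where it first fails.
  j=4: holds
  j=5: holds
  j=6: holds
  j=7: holds
  j=8: fails
Holds on [4,7], so largest k = 3.

3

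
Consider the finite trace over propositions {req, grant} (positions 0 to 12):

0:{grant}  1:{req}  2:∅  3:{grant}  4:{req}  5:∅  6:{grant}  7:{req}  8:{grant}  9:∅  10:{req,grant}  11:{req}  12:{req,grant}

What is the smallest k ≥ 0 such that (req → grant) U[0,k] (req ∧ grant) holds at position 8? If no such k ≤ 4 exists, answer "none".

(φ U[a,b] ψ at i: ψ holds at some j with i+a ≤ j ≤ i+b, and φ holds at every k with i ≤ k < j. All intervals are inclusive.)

Need earliest j ≥ 8 with (req ∧ grant), and (req → grant) at every k in [8,j-1].
  j=8: rhs fails.
  j=9: rhs fails.
  j=10: rhs holds; lhs holds on [8,9]. k = 2.

2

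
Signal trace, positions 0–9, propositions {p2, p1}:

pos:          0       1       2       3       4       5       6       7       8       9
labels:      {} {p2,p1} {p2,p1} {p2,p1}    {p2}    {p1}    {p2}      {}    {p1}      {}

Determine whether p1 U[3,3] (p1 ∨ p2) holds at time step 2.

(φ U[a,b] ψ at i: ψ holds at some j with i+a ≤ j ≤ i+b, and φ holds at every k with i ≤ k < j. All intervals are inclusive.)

Need some j in [5,5] with (p1 ∨ p2), and p1 at every k in [2,j-1].
  j=5: (p1 ∨ p2) holds, but p1 fails at k=4 → not this j.
No j in the window works → until fails.

Does not hold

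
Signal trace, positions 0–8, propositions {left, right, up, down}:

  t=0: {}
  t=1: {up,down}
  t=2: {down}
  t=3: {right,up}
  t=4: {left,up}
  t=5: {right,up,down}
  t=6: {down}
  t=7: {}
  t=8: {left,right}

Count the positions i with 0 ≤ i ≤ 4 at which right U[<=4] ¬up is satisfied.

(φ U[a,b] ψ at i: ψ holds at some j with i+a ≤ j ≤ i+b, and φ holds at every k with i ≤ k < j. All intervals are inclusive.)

Evaluate at each i in [0,4]:
  i=0: ✓ (rhs at j=0)
  i=1: ✗ (lhs fails at k=1 before rhs at j=2)
  i=2: ✓ (rhs at j=2)
  i=3: ✗ (lhs fails at k=4 before rhs at j=6)
  i=4: ✗ (lhs fails at k=4 before rhs at j=6)
Positions where it holds: {0, 2} → 2.

2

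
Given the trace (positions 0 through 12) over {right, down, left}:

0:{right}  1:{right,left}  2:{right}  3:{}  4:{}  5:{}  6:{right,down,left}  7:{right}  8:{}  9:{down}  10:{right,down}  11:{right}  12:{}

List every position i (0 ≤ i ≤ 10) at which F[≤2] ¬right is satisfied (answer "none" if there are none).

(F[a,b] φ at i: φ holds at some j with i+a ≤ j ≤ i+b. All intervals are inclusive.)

1, 2, 3, 4, 5, 6, 7, 8, 9, 10

Evaluate at each i in [0,10]:
  i=0: ✗ (none in [0,2])
  i=1: ✓ (witness j=3)
  i=2: ✓ (witness j=3)
  i=3: ✓ (witness j=3)
  i=4: ✓ (witness j=4)
  i=5: ✓ (witness j=5)
  i=6: ✓ (witness j=8)
  i=7: ✓ (witness j=8)
  i=8: ✓ (witness j=8)
  i=9: ✓ (witness j=9)
  i=10: ✓ (witness j=12)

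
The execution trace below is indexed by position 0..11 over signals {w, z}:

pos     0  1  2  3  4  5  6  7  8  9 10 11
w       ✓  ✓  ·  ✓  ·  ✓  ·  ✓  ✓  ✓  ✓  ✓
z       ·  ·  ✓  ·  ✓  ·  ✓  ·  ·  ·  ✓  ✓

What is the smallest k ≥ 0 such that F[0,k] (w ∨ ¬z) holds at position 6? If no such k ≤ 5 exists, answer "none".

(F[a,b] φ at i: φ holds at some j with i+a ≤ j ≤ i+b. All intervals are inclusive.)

Scan j = 6,7,… for (w ∨ ¬z):
  j=6: fails
  j=7: holds
First hit at j=7, so smallest k = 7-6 = 1.

1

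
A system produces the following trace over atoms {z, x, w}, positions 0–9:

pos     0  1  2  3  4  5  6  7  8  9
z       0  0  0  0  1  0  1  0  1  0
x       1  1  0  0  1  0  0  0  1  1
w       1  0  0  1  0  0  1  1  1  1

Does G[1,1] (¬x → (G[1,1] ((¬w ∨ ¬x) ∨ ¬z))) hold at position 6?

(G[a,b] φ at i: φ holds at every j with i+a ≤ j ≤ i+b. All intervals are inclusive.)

False

Check (¬x → (G[1,1] ((¬w ∨ ¬x) ∨ ¬z))) at every j in [7,7]:
  j=7: antecedent true; consequent fails at 8 → ✗
Fails at j=7 → formula fails.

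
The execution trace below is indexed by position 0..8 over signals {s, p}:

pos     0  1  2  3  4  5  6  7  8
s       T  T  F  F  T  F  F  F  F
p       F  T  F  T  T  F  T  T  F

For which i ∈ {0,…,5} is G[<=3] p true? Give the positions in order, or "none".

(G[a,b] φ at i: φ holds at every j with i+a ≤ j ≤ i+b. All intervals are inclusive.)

Evaluate at each i in [0,5]:
  i=0: ✗ (fails at j=0)
  i=1: ✗ (fails at j=2)
  i=2: ✗ (fails at j=2)
  i=3: ✗ (fails at j=5)
  i=4: ✗ (fails at j=5)
  i=5: ✗ (fails at j=5)

none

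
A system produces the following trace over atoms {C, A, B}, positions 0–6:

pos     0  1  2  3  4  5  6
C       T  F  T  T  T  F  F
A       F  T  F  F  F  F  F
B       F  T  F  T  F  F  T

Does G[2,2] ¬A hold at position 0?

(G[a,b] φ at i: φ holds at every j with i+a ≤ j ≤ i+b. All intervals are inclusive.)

Check ¬A at every j in [2,2]:
  j=2: true
All positions satisfy it → formula holds.

Holds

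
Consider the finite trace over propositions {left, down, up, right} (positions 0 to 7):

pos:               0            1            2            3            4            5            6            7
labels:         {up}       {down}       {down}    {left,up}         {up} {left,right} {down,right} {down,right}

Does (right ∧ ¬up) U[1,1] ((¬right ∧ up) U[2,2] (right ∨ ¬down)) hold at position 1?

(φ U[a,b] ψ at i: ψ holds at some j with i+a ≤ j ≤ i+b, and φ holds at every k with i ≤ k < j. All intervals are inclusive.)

Need some j in [2,2] with ((¬right ∧ up) U[2,2] (right ∨ ¬down)), and (right ∧ ¬up) at every k in [1,j-1].
  j=2: ((¬right ∧ up) U[2,2] (right ∨ ¬down)) — fails.
No j in the window works → until fails.

No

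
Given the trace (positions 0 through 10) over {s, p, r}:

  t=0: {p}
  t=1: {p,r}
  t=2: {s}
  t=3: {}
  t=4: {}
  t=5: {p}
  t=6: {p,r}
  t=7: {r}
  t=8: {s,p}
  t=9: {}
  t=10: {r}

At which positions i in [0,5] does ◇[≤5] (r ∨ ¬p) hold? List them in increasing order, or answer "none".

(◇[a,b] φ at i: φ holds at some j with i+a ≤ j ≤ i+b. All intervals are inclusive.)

Evaluate at each i in [0,5]:
  i=0: ✓ (witness j=1)
  i=1: ✓ (witness j=1)
  i=2: ✓ (witness j=2)
  i=3: ✓ (witness j=3)
  i=4: ✓ (witness j=4)
  i=5: ✓ (witness j=6)

0, 1, 2, 3, 4, 5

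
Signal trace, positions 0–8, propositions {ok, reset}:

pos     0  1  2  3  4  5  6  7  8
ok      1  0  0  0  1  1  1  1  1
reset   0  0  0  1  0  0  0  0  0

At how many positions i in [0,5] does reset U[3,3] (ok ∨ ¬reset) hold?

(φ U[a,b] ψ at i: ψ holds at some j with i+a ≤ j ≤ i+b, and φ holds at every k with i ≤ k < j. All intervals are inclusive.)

0

Evaluate at each i in [0,5]:
  i=0: ✗ (no rhs in [3,3])
  i=1: ✗ (lhs fails at k=1 before rhs at j=4)
  i=2: ✗ (lhs fails at k=2 before rhs at j=5)
  i=3: ✗ (lhs fails at k=4 before rhs at j=6)
  i=4: ✗ (lhs fails at k=4 before rhs at j=7)
  i=5: ✗ (lhs fails at k=5 before rhs at j=8)
Positions where it holds: {} → 0.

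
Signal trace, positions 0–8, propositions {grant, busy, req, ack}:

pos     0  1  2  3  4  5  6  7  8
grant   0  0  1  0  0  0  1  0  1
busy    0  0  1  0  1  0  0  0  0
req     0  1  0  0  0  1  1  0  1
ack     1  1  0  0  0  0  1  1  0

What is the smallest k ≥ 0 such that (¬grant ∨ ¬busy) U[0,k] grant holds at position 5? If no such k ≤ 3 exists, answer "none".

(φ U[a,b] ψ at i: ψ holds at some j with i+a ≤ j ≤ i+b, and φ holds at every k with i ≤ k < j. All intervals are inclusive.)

Need earliest j ≥ 5 with grant, and (¬grant ∨ ¬busy) at every k in [5,j-1].
  j=5: rhs fails.
  j=6: rhs holds; lhs holds on [5,5]. k = 1.

1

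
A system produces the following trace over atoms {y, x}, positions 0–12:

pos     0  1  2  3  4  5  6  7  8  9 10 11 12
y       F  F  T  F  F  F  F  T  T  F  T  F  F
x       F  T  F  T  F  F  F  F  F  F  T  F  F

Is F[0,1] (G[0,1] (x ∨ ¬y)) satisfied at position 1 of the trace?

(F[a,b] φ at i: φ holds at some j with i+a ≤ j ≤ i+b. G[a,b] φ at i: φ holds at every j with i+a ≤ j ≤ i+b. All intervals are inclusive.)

Does not hold

Check G[0,1] (x ∨ ¬y) at each j in [1,2]:
  j=1: fails at 2
  j=2: fails at 2
No position in the window satisfies it → formula fails.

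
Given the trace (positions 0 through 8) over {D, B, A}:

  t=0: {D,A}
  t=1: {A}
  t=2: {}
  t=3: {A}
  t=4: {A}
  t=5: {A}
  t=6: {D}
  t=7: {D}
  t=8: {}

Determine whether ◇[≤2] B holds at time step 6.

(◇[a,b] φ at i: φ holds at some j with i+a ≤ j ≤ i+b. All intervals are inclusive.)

Check B at each j in [6,8]:
  j=6: false
  j=7: false
  j=8: false
No position in the window satisfies it → formula fails.

False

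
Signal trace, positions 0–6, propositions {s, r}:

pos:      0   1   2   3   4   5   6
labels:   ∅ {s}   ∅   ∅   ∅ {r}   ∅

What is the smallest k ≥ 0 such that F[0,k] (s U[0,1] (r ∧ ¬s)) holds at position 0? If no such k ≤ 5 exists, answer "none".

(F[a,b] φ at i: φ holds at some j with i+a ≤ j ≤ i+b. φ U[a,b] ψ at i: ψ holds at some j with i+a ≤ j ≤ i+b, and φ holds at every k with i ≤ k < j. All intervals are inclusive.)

5

Scan j = 0,1,… for (s U[0,1] (r ∧ ¬s)):
  j=0: fails
  j=1: fails
  j=2: fails
  j=3: fails
  j=4: fails
  j=5: holds
First hit at j=5, so smallest k = 5-0 = 5.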